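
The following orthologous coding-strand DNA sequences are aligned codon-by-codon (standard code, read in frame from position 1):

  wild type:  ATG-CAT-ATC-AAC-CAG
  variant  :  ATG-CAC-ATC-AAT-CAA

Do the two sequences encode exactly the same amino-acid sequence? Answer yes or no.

yes

Codon 1: ATG Met / ATG Met — identical.
Codon 2: CAT His / CAC His — synonymous.
Codon 3: ATC Ile / ATC Ile — identical.
Codon 4: AAC Asn / AAT Asn — synonymous.
Codon 5: CAG Gln / CAA Gln — synonymous.
Nonsynonymous differences: 0 → same protein.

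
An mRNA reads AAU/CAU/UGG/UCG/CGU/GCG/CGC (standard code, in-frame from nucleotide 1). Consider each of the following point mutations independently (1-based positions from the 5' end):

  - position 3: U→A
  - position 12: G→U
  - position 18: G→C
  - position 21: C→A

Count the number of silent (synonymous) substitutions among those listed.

3

Codon 1: AAU (Asn) → AAA (Lys) — missense.
Codon 4: UCG (Ser) → UCU (Ser) — synonymous.
Codon 6: GCG (Ala) → GCC (Ala) — synonymous.
Codon 7: CGC (Arg) → CGA (Arg) — synonymous.
Synonymous: 3 of 4.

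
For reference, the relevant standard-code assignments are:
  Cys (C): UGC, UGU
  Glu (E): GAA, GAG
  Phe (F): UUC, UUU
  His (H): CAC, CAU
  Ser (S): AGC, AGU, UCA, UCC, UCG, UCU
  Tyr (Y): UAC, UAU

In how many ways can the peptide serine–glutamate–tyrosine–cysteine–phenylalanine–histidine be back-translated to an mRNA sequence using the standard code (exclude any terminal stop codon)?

Ser: 6 codons.
Glu: 2 codons.
Tyr: 2 codons.
Cys: 2 codons.
Phe: 2 codons.
His: 2 codons.
6 × 2 × 2 × 2 × 2 × 2 = 192.

192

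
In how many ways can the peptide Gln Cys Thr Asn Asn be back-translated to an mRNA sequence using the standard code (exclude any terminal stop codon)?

64

Gln: 2 codons.
Cys: 2 codons.
Thr: 4 codons.
Asn: 2 codons.
Asn: 2 codons.
2 × 2 × 4 × 2 × 2 = 64.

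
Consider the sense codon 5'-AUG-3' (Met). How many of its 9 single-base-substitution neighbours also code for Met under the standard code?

0

Position 1: none → 0 synonymous.
Position 2: none → 0 synonymous.
Position 3: none → 0 synonymous.
Total: 0 + 0 + 0 = 0.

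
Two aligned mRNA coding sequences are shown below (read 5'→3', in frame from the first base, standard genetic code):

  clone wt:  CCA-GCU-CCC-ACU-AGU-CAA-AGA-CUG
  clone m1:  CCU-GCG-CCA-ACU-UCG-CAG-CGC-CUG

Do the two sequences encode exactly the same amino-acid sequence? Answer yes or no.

Codon 1: CCA Pro / CCU Pro — synonymous.
Codon 2: GCU Ala / GCG Ala — synonymous.
Codon 3: CCC Pro / CCA Pro — synonymous.
Codon 4: ACU Thr / ACU Thr — identical.
Codon 5: AGU Ser / UCG Ser — synonymous.
Codon 6: CAA Gln / CAG Gln — synonymous.
Codon 7: AGA Arg / CGC Arg — synonymous.
Codon 8: CUG Leu / CUG Leu — identical.
Nonsynonymous differences: 0 → same protein.

yes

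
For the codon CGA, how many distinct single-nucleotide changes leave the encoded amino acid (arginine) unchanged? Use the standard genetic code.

4

Position 1: AGA → 1 synonymous.
Position 2: none → 0 synonymous.
Position 3: CGU, CGC, CGG → 3 synonymous.
Total: 1 + 0 + 3 = 4.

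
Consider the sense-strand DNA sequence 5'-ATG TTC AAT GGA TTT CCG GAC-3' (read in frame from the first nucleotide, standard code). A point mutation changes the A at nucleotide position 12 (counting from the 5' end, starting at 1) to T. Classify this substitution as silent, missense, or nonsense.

Position 12 falls in codon 4: GGA → Gly.
After the substitution the codon is GGT → Gly.
Both encode Gly, so the change is synonymous.

silent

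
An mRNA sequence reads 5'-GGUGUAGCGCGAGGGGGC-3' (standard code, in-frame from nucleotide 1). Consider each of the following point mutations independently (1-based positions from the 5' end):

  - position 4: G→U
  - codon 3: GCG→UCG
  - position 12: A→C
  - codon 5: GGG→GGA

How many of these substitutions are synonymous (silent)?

2

Codon 2: GUA (Val) → UUA (Leu) — missense.
Codon 3: GCG (Ala) → UCG (Ser) — missense.
Codon 4: CGA (Arg) → CGC (Arg) — synonymous.
Codon 5: GGG (Gly) → GGA (Gly) — synonymous.
Synonymous: 2 of 4.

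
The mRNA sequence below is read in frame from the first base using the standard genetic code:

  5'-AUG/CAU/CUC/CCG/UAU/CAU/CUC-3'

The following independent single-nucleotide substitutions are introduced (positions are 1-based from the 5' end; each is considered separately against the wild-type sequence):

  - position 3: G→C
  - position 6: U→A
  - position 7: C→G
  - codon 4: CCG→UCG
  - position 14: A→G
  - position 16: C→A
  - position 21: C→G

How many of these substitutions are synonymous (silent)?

Codon 1: AUG (Met) → AUC (Ile) — missense.
Codon 2: CAU (His) → CAA (Gln) — missense.
Codon 3: CUC (Leu) → GUC (Val) — missense.
Codon 4: CCG (Pro) → UCG (Ser) — missense.
Codon 5: UAU (Tyr) → UGU (Cys) — missense.
Codon 6: CAU (His) → AAU (Asn) — missense.
Codon 7: CUC (Leu) → CUG (Leu) — synonymous.
Synonymous: 1 of 7.

1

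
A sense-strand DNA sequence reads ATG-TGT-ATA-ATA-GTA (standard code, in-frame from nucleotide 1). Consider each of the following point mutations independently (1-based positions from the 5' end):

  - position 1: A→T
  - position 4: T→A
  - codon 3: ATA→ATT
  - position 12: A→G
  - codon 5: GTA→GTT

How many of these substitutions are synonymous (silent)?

Codon 1: ATG (Met) → TTG (Leu) — missense.
Codon 2: TGT (Cys) → AGT (Ser) — missense.
Codon 3: ATA (Ile) → ATT (Ile) — synonymous.
Codon 4: ATA (Ile) → ATG (Met) — missense.
Codon 5: GTA (Val) → GTT (Val) — synonymous.
Synonymous: 2 of 5.

2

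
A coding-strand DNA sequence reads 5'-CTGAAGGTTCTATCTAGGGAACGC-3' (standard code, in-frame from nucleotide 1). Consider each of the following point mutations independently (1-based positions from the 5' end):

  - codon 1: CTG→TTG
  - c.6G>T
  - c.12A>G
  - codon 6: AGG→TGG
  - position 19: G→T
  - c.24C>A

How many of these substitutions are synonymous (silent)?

Codon 1: CTG (Leu) → TTG (Leu) — synonymous.
Codon 2: AAG (Lys) → AAT (Asn) — missense.
Codon 4: CTA (Leu) → CTG (Leu) — synonymous.
Codon 6: AGG (Arg) → TGG (Trp) — missense.
Codon 7: GAA (Glu) → TAA (Stop) — nonsense.
Codon 8: CGC (Arg) → CGA (Arg) — synonymous.
Synonymous: 3 of 6.

3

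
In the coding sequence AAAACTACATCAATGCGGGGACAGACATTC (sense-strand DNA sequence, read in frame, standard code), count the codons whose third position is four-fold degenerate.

6

Codon 1 AAA (Lys): third position 2-fold.
Codon 2 ACT (Thr): third position 4-fold.
Codon 3 ACA (Thr): third position 4-fold.
Codon 4 TCA (Ser): third position 4-fold.
Codon 5 ATG (Met): third position 1-fold.
Codon 6 CGG (Arg): third position 4-fold.
Codon 7 GGA (Gly): third position 4-fold.
Codon 8 CAG (Gln): third position 2-fold.
Codon 9 ACA (Thr): third position 4-fold.
Codon 10 TTC (Phe): third position 2-fold.
Four-fold degenerate third positions: 6.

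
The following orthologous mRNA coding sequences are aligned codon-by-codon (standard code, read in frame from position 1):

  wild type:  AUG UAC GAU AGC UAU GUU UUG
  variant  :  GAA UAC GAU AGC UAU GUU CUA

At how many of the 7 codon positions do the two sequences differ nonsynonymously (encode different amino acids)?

1

Codon 1: AUG Met / GAA Glu — nonsynonymous.
Codon 2: UAC Tyr / UAC Tyr — identical.
Codon 3: GAU Asp / GAU Asp — identical.
Codon 4: AGC Ser / AGC Ser — identical.
Codon 5: UAU Tyr / UAU Tyr — identical.
Codon 6: GUU Val / GUU Val — identical.
Codon 7: UUG Leu / CUA Leu — synonymous.
Nonsynonymous differences: 1.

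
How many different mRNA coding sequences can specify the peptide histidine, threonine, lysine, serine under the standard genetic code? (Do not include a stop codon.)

His: 2 codons.
Thr: 4 codons.
Lys: 2 codons.
Ser: 6 codons.
2 × 4 × 2 × 6 = 96.

96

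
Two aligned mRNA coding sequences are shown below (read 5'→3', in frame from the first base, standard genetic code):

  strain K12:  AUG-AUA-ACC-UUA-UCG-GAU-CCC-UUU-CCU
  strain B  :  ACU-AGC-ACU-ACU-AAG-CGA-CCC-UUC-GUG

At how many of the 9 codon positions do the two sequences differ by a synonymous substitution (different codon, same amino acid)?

Codon 1: AUG Met / ACU Thr — nonsynonymous.
Codon 2: AUA Ile / AGC Ser — nonsynonymous.
Codon 3: ACC Thr / ACU Thr — synonymous.
Codon 4: UUA Leu / ACU Thr — nonsynonymous.
Codon 5: UCG Ser / AAG Lys — nonsynonymous.
Codon 6: GAU Asp / CGA Arg — nonsynonymous.
Codon 7: CCC Pro / CCC Pro — identical.
Codon 8: UUU Phe / UUC Phe — synonymous.
Codon 9: CCU Pro / GUG Val — nonsynonymous.
Synonymous differences: 2.

2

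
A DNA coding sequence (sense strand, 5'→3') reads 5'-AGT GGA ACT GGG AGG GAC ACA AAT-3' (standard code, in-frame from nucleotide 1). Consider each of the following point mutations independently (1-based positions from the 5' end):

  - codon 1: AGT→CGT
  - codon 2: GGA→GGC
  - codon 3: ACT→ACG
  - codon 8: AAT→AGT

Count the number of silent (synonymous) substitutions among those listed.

2

Codon 1: AGT (Ser) → CGT (Arg) — missense.
Codon 2: GGA (Gly) → GGC (Gly) — synonymous.
Codon 3: ACT (Thr) → ACG (Thr) — synonymous.
Codon 8: AAT (Asn) → AGT (Ser) — missense.
Synonymous: 2 of 4.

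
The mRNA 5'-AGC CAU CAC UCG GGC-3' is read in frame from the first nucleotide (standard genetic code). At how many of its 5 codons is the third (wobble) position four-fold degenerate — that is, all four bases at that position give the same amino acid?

Codon 1 AGC (Ser): third position 2-fold.
Codon 2 CAU (His): third position 2-fold.
Codon 3 CAC (His): third position 2-fold.
Codon 4 UCG (Ser): third position 4-fold.
Codon 5 GGC (Gly): third position 4-fold.
Four-fold degenerate third positions: 2.

2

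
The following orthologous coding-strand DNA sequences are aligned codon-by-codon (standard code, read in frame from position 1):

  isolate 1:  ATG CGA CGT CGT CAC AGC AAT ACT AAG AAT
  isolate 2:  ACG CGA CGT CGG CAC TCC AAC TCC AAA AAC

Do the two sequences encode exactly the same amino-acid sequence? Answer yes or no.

no

Codon 1: ATG Met / ACG Thr — nonsynonymous.
Codon 2: CGA Arg / CGA Arg — identical.
Codon 3: CGT Arg / CGT Arg — identical.
Codon 4: CGT Arg / CGG Arg — synonymous.
Codon 5: CAC His / CAC His — identical.
Codon 6: AGC Ser / TCC Ser — synonymous.
Codon 7: AAT Asn / AAC Asn — synonymous.
Codon 8: ACT Thr / TCC Ser — nonsynonymous.
Codon 9: AAG Lys / AAA Lys — synonymous.
Codon 10: AAT Asn / AAC Asn — synonymous.
Nonsynonymous differences: 2 → different protein.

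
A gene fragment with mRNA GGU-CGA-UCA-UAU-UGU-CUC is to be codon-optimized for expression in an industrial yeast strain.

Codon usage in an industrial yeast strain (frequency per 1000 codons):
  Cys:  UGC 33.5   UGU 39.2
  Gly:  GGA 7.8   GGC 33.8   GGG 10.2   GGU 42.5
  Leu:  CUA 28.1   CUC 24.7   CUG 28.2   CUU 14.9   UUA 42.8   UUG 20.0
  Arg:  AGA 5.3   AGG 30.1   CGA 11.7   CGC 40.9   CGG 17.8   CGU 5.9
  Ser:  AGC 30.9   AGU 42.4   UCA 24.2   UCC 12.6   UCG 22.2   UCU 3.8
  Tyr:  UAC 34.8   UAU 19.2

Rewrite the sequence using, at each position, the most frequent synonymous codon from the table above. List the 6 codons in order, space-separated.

GGU CGC AGU UAC UGU UUA

Codon 1 (Gly): best is GGU at 42.5.
Codon 2 (Arg): best is CGC at 40.9.
Codon 3 (Ser): best is AGU at 42.4.
Codon 4 (Tyr): best is UAC at 34.8.
Codon 5 (Cys): best is UGU at 39.2.
Codon 6 (Leu): best is UUA at 42.8.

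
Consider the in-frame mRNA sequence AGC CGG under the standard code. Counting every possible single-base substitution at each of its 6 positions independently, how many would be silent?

Codon 1 (AGC, Ser): 1 synonymous substitution.
Codon 2 (CGG, Arg): 4 synonymous substitutions.
Total: 1 + 4 = 5.

5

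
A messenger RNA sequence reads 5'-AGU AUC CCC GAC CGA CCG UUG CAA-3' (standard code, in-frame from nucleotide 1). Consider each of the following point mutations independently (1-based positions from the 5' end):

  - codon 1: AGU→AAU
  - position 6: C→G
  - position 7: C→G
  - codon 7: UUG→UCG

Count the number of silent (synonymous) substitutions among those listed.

0

Codon 1: AGU (Ser) → AAU (Asn) — missense.
Codon 2: AUC (Ile) → AUG (Met) — missense.
Codon 3: CCC (Pro) → GCC (Ala) — missense.
Codon 7: UUG (Leu) → UCG (Ser) — missense.
Synonymous: 0 of 4.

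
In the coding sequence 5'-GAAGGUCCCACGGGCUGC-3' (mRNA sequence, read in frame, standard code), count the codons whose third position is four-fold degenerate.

4

Codon 1 GAA (Glu): third position 2-fold.
Codon 2 GGU (Gly): third position 4-fold.
Codon 3 CCC (Pro): third position 4-fold.
Codon 4 ACG (Thr): third position 4-fold.
Codon 5 GGC (Gly): third position 4-fold.
Codon 6 UGC (Cys): third position 2-fold.
Four-fold degenerate third positions: 4.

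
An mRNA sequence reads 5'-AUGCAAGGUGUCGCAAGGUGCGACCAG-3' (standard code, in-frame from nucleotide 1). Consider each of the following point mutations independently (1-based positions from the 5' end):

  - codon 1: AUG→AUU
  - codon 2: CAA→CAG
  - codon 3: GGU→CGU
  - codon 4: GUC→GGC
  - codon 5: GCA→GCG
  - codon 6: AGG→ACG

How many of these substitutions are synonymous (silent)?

2

Codon 1: AUG (Met) → AUU (Ile) — missense.
Codon 2: CAA (Gln) → CAG (Gln) — synonymous.
Codon 3: GGU (Gly) → CGU (Arg) — missense.
Codon 4: GUC (Val) → GGC (Gly) — missense.
Codon 5: GCA (Ala) → GCG (Ala) — synonymous.
Codon 6: AGG (Arg) → ACG (Thr) — missense.
Synonymous: 2 of 6.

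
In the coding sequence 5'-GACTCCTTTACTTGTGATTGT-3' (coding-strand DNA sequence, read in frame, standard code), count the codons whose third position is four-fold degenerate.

2

Codon 1 GAC (Asp): third position 2-fold.
Codon 2 TCC (Ser): third position 4-fold.
Codon 3 TTT (Phe): third position 2-fold.
Codon 4 ACT (Thr): third position 4-fold.
Codon 5 TGT (Cys): third position 2-fold.
Codon 6 GAT (Asp): third position 2-fold.
Codon 7 TGT (Cys): third position 2-fold.
Four-fold degenerate third positions: 2.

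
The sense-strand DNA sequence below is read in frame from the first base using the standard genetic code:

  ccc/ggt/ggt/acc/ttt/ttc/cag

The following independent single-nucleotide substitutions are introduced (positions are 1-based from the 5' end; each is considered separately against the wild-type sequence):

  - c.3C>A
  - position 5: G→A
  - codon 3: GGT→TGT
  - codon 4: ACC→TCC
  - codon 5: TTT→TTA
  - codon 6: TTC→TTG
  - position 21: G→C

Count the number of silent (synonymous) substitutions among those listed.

1

Codon 1: CCC (Pro) → CCA (Pro) — synonymous.
Codon 2: GGT (Gly) → GAT (Asp) — missense.
Codon 3: GGT (Gly) → TGT (Cys) — missense.
Codon 4: ACC (Thr) → TCC (Ser) — missense.
Codon 5: TTT (Phe) → TTA (Leu) — missense.
Codon 6: TTC (Phe) → TTG (Leu) — missense.
Codon 7: CAG (Gln) → CAC (His) — missense.
Synonymous: 1 of 7.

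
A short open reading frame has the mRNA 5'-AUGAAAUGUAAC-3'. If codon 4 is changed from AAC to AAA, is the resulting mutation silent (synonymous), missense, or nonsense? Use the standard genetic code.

missense

Position 12 falls in codon 4: AAC → Asn.
After the substitution the codon is AAA → Lys.
Asn ≠ Lys, so this is a missense mutation.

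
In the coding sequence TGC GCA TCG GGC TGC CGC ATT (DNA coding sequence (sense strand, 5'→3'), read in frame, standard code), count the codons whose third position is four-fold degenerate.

Codon 1 TGC (Cys): third position 2-fold.
Codon 2 GCA (Ala): third position 4-fold.
Codon 3 TCG (Ser): third position 4-fold.
Codon 4 GGC (Gly): third position 4-fold.
Codon 5 TGC (Cys): third position 2-fold.
Codon 6 CGC (Arg): third position 4-fold.
Codon 7 ATT (Ile): third position 3-fold.
Four-fold degenerate third positions: 4.

4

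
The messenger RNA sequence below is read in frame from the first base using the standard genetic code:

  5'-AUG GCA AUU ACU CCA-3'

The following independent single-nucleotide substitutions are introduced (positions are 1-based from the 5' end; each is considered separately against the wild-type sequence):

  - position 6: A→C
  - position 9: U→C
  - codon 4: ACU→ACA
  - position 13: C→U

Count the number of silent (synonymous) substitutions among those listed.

3

Codon 2: GCA (Ala) → GCC (Ala) — synonymous.
Codon 3: AUU (Ile) → AUC (Ile) — synonymous.
Codon 4: ACU (Thr) → ACA (Thr) — synonymous.
Codon 5: CCA (Pro) → UCA (Ser) — missense.
Synonymous: 3 of 4.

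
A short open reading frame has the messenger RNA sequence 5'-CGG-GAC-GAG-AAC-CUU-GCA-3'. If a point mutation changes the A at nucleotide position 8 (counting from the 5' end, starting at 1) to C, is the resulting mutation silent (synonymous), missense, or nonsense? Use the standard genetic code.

missense

Position 8 falls in codon 3: GAG → Glu.
After the substitution the codon is GCG → Ala.
Glu ≠ Ala, so this is a missense mutation.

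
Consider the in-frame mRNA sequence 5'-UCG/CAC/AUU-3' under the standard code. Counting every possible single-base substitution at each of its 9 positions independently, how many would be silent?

6

Codon 1 (UCG, Ser): 3 synonymous substitutions.
Codon 2 (CAC, His): 1 synonymous substitution.
Codon 3 (AUU, Ile): 2 synonymous substitutions.
Total: 3 + 1 + 2 = 6.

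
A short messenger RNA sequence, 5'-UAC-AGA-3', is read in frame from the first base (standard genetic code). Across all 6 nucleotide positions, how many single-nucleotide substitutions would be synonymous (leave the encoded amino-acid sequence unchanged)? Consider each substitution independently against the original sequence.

Codon 1 (UAC, Tyr): 1 synonymous substitution.
Codon 2 (AGA, Arg): 2 synonymous substitutions.
Total: 1 + 2 = 3.

3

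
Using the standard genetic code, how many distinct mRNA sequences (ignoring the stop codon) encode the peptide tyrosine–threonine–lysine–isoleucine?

48

Tyr: 2 codons.
Thr: 4 codons.
Lys: 2 codons.
Ile: 3 codons.
2 × 4 × 2 × 3 = 48.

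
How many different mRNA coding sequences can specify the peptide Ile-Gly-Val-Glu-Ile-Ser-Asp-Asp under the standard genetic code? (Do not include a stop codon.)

Ile: 3 codons.
Gly: 4 codons.
Val: 4 codons.
Glu: 2 codons.
Ile: 3 codons.
Ser: 6 codons.
Asp: 2 codons.
Asp: 2 codons.
3 × 4 × 4 × 2 × 3 × 6 × 2 × 2 = 6912.

6912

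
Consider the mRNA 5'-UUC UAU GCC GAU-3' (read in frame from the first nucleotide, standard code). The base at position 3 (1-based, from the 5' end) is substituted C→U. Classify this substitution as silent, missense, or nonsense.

Position 3 falls in codon 1: UUC → Phe.
After the substitution the codon is UUU → Phe.
Both encode Phe, so the change is synonymous.

silent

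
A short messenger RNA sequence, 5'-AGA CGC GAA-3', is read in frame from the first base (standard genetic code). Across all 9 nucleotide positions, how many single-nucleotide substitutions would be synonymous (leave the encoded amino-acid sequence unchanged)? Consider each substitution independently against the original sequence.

Codon 1 (AGA, Arg): 2 synonymous substitutions.
Codon 2 (CGC, Arg): 3 synonymous substitutions.
Codon 3 (GAA, Glu): 1 synonymous substitution.
Total: 2 + 3 + 1 = 6.

6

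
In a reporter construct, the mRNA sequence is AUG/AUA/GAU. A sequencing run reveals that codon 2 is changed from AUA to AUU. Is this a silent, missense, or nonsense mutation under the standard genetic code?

Position 6 falls in codon 2: AUA → Ile.
After the substitution the codon is AUU → Ile.
Both encode Ile, so the change is synonymous.

silent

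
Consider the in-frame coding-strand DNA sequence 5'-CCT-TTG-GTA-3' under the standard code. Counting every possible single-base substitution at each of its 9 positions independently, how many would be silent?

Codon 1 (CCT, Pro): 3 synonymous substitutions.
Codon 2 (TTG, Leu): 2 synonymous substitutions.
Codon 3 (GTA, Val): 3 synonymous substitutions.
Total: 3 + 2 + 3 = 8.

8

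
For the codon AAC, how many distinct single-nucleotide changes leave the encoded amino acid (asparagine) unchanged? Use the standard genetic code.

Position 1: none → 0 synonymous.
Position 2: none → 0 synonymous.
Position 3: AAU → 1 synonymous.
Total: 0 + 0 + 1 = 1.

1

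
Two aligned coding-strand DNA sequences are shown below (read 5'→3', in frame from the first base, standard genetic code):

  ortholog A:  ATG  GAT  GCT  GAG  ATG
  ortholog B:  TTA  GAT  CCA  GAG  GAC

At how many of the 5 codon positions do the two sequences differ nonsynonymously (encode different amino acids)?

3

Codon 1: ATG Met / TTA Leu — nonsynonymous.
Codon 2: GAT Asp / GAT Asp — identical.
Codon 3: GCT Ala / CCA Pro — nonsynonymous.
Codon 4: GAG Glu / GAG Glu — identical.
Codon 5: ATG Met / GAC Asp — nonsynonymous.
Nonsynonymous differences: 3.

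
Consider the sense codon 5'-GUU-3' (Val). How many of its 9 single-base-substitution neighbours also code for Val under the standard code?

Position 1: none → 0 synonymous.
Position 2: none → 0 synonymous.
Position 3: GUC, GUA, GUG → 3 synonymous.
Total: 0 + 0 + 3 = 3.

3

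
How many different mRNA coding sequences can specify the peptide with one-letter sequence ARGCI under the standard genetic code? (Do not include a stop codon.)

576

Ala: 4 codons.
Arg: 6 codons.
Gly: 4 codons.
Cys: 2 codons.
Ile: 3 codons.
4 × 6 × 4 × 2 × 3 = 576.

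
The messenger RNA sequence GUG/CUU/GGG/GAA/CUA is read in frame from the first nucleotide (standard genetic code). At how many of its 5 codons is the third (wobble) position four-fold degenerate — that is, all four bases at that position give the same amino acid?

4

Codon 1 GUG (Val): third position 4-fold.
Codon 2 CUU (Leu): third position 4-fold.
Codon 3 GGG (Gly): third position 4-fold.
Codon 4 GAA (Glu): third position 2-fold.
Codon 5 CUA (Leu): third position 4-fold.
Four-fold degenerate third positions: 4.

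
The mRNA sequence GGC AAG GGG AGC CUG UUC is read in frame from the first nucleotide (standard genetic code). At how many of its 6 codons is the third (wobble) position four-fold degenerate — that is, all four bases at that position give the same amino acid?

3

Codon 1 GGC (Gly): third position 4-fold.
Codon 2 AAG (Lys): third position 2-fold.
Codon 3 GGG (Gly): third position 4-fold.
Codon 4 AGC (Ser): third position 2-fold.
Codon 5 CUG (Leu): third position 4-fold.
Codon 6 UUC (Phe): third position 2-fold.
Four-fold degenerate third positions: 3.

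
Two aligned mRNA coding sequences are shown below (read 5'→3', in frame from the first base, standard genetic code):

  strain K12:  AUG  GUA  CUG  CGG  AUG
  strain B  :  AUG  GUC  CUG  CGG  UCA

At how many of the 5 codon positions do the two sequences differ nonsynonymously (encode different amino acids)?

1

Codon 1: AUG Met / AUG Met — identical.
Codon 2: GUA Val / GUC Val — synonymous.
Codon 3: CUG Leu / CUG Leu — identical.
Codon 4: CGG Arg / CGG Arg — identical.
Codon 5: AUG Met / UCA Ser — nonsynonymous.
Nonsynonymous differences: 1.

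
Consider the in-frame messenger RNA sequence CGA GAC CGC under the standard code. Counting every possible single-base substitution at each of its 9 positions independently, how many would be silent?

Codon 1 (CGA, Arg): 4 synonymous substitutions.
Codon 2 (GAC, Asp): 1 synonymous substitution.
Codon 3 (CGC, Arg): 3 synonymous substitutions.
Total: 4 + 1 + 3 = 8.

8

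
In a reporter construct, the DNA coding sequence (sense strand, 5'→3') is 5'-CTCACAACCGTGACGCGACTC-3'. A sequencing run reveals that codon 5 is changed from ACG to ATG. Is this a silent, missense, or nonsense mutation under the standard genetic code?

Position 14 falls in codon 5: ACG → Thr.
After the substitution the codon is ATG → Met.
Thr ≠ Met, so this is a missense mutation.

missense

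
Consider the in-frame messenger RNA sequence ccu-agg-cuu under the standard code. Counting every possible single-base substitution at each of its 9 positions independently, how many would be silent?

Codon 1 (CCU, Pro): 3 synonymous substitutions.
Codon 2 (AGG, Arg): 2 synonymous substitutions.
Codon 3 (CUU, Leu): 3 synonymous substitutions.
Total: 3 + 2 + 3 = 8.

8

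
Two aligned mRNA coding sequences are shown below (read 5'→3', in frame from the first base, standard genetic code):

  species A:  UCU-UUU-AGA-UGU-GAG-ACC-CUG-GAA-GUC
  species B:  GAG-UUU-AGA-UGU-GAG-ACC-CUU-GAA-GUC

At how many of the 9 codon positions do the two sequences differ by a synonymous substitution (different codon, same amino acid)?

1

Codon 1: UCU Ser / GAG Glu — nonsynonymous.
Codon 2: UUU Phe / UUU Phe — identical.
Codon 3: AGA Arg / AGA Arg — identical.
Codon 4: UGU Cys / UGU Cys — identical.
Codon 5: GAG Glu / GAG Glu — identical.
Codon 6: ACC Thr / ACC Thr — identical.
Codon 7: CUG Leu / CUU Leu — synonymous.
Codon 8: GAA Glu / GAA Glu — identical.
Codon 9: GUC Val / GUC Val — identical.
Synonymous differences: 1.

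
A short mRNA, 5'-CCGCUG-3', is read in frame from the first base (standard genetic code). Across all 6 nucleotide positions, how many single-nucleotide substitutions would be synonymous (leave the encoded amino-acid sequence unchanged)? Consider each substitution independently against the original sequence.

Codon 1 (CCG, Pro): 3 synonymous substitutions.
Codon 2 (CUG, Leu): 4 synonymous substitutions.
Total: 3 + 4 = 7.

7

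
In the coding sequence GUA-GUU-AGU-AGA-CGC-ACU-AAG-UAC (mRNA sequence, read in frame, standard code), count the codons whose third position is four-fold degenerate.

Codon 1 GUA (Val): third position 4-fold.
Codon 2 GUU (Val): third position 4-fold.
Codon 3 AGU (Ser): third position 2-fold.
Codon 4 AGA (Arg): third position 2-fold.
Codon 5 CGC (Arg): third position 4-fold.
Codon 6 ACU (Thr): third position 4-fold.
Codon 7 AAG (Lys): third position 2-fold.
Codon 8 UAC (Tyr): third position 2-fold.
Four-fold degenerate third positions: 4.

4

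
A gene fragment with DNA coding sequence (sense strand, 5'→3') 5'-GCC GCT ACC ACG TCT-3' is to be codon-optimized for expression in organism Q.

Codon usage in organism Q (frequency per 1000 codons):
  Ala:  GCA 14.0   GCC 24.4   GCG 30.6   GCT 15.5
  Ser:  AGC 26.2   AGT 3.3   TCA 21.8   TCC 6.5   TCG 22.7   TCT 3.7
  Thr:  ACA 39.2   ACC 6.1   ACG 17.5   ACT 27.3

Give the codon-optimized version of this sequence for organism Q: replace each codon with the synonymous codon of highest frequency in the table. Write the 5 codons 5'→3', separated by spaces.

GCG GCG ACA ACA AGC

Codon 1 (Ala): best is GCG at 30.6.
Codon 2 (Ala): best is GCG at 30.6.
Codon 3 (Thr): best is ACA at 39.2.
Codon 4 (Thr): best is ACA at 39.2.
Codon 5 (Ser): best is AGC at 26.2.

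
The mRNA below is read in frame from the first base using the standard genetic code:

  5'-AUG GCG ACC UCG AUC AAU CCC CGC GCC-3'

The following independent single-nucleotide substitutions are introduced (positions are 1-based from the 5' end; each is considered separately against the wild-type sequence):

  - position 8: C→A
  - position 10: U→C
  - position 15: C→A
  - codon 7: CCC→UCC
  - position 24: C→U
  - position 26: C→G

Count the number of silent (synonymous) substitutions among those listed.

Codon 3: ACC (Thr) → AAC (Asn) — missense.
Codon 4: UCG (Ser) → CCG (Pro) — missense.
Codon 5: AUC (Ile) → AUA (Ile) — synonymous.
Codon 7: CCC (Pro) → UCC (Ser) — missense.
Codon 8: CGC (Arg) → CGU (Arg) — synonymous.
Codon 9: GCC (Ala) → GGC (Gly) — missense.
Synonymous: 2 of 6.

2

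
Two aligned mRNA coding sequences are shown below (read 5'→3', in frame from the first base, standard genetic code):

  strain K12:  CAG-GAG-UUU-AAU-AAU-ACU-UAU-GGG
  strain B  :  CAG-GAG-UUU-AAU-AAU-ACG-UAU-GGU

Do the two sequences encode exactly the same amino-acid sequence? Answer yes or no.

yes

Codon 1: CAG Gln / CAG Gln — identical.
Codon 2: GAG Glu / GAG Glu — identical.
Codon 3: UUU Phe / UUU Phe — identical.
Codon 4: AAU Asn / AAU Asn — identical.
Codon 5: AAU Asn / AAU Asn — identical.
Codon 6: ACU Thr / ACG Thr — synonymous.
Codon 7: UAU Tyr / UAU Tyr — identical.
Codon 8: GGG Gly / GGU Gly — synonymous.
Nonsynonymous differences: 0 → same protein.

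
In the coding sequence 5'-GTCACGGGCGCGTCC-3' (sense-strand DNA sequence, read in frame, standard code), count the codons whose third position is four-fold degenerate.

Codon 1 GTC (Val): third position 4-fold.
Codon 2 ACG (Thr): third position 4-fold.
Codon 3 GGC (Gly): third position 4-fold.
Codon 4 GCG (Ala): third position 4-fold.
Codon 5 TCC (Ser): third position 4-fold.
Four-fold degenerate third positions: 5.

5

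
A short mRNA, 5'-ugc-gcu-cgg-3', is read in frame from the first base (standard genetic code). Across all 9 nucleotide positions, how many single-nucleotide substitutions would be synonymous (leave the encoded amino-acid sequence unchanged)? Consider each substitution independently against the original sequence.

8

Codon 1 (UGC, Cys): 1 synonymous substitution.
Codon 2 (GCU, Ala): 3 synonymous substitutions.
Codon 3 (CGG, Arg): 4 synonymous substitutions.
Total: 1 + 3 + 4 = 8.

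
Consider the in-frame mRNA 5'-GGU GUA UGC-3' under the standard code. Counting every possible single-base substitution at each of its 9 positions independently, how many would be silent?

7

Codon 1 (GGU, Gly): 3 synonymous substitutions.
Codon 2 (GUA, Val): 3 synonymous substitutions.
Codon 3 (UGC, Cys): 1 synonymous substitution.
Total: 3 + 3 + 1 = 7.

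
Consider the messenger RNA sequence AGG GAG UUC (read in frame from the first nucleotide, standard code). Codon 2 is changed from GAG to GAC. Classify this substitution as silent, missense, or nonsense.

Position 6 falls in codon 2: GAG → Glu.
After the substitution the codon is GAC → Asp.
Glu ≠ Asp, so this is a missense mutation.

missense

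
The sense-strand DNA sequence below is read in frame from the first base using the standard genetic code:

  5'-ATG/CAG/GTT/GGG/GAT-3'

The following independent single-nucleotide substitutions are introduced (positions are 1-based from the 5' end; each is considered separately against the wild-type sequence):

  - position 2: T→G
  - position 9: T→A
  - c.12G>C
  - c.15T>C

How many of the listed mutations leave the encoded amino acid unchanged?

Codon 1: ATG (Met) → AGG (Arg) — missense.
Codon 3: GTT (Val) → GTA (Val) — synonymous.
Codon 4: GGG (Gly) → GGC (Gly) — synonymous.
Codon 5: GAT (Asp) → GAC (Asp) — synonymous.
Synonymous: 3 of 4.

3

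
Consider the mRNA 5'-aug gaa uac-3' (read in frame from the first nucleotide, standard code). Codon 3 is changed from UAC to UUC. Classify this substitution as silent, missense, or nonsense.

Position 8 falls in codon 3: UAC → Tyr.
After the substitution the codon is UUC → Phe.
Tyr ≠ Phe, so this is a missense mutation.

missense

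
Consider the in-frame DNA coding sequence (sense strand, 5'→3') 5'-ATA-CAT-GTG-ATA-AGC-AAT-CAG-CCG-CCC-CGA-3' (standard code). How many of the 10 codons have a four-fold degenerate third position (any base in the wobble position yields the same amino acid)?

Codon 1 ATA (Ile): third position 3-fold.
Codon 2 CAT (His): third position 2-fold.
Codon 3 GTG (Val): third position 4-fold.
Codon 4 ATA (Ile): third position 3-fold.
Codon 5 AGC (Ser): third position 2-fold.
Codon 6 AAT (Asn): third position 2-fold.
Codon 7 CAG (Gln): third position 2-fold.
Codon 8 CCG (Pro): third position 4-fold.
Codon 9 CCC (Pro): third position 4-fold.
Codon 10 CGA (Arg): third position 4-fold.
Four-fold degenerate third positions: 4.

4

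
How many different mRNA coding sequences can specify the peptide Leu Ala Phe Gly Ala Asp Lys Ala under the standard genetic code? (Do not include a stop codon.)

Leu: 6 codons.
Ala: 4 codons.
Phe: 2 codons.
Gly: 4 codons.
Ala: 4 codons.
Asp: 2 codons.
Lys: 2 codons.
Ala: 4 codons.
6 × 4 × 2 × 4 × 4 × 2 × 2 × 4 = 12288.

12288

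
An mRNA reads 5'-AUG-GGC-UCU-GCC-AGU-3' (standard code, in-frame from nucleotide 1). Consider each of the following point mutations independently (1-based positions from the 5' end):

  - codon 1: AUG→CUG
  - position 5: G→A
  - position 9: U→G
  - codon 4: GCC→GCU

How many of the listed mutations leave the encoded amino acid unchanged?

Codon 1: AUG (Met) → CUG (Leu) — missense.
Codon 2: GGC (Gly) → GAC (Asp) — missense.
Codon 3: UCU (Ser) → UCG (Ser) — synonymous.
Codon 4: GCC (Ala) → GCU (Ala) — synonymous.
Synonymous: 2 of 4.

2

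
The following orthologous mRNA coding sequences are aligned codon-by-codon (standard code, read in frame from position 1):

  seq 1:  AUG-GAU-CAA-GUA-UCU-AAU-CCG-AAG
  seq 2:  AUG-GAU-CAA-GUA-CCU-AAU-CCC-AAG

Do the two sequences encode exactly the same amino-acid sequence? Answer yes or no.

Codon 1: AUG Met / AUG Met — identical.
Codon 2: GAU Asp / GAU Asp — identical.
Codon 3: CAA Gln / CAA Gln — identical.
Codon 4: GUA Val / GUA Val — identical.
Codon 5: UCU Ser / CCU Pro — nonsynonymous.
Codon 6: AAU Asn / AAU Asn — identical.
Codon 7: CCG Pro / CCC Pro — synonymous.
Codon 8: AAG Lys / AAG Lys — identical.
Nonsynonymous differences: 1 → different protein.

no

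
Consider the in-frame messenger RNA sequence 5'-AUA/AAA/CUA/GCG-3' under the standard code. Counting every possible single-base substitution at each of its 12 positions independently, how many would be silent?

10

Codon 1 (AUA, Ile): 2 synonymous substitutions.
Codon 2 (AAA, Lys): 1 synonymous substitution.
Codon 3 (CUA, Leu): 4 synonymous substitutions.
Codon 4 (GCG, Ala): 3 synonymous substitutions.
Total: 2 + 1 + 4 + 3 = 10.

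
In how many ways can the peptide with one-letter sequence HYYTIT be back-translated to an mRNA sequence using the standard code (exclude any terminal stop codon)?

His: 2 codons.
Tyr: 2 codons.
Tyr: 2 codons.
Thr: 4 codons.
Ile: 3 codons.
Thr: 4 codons.
2 × 2 × 2 × 4 × 3 × 4 = 384.

384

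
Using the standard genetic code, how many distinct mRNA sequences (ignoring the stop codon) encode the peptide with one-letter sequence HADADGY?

His: 2 codons.
Ala: 4 codons.
Asp: 2 codons.
Ala: 4 codons.
Asp: 2 codons.
Gly: 4 codons.
Tyr: 2 codons.
2 × 4 × 2 × 4 × 2 × 4 × 2 = 1024.

1024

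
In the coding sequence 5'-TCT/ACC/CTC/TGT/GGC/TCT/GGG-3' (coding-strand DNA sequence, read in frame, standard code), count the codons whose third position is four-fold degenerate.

6

Codon 1 TCT (Ser): third position 4-fold.
Codon 2 ACC (Thr): third position 4-fold.
Codon 3 CTC (Leu): third position 4-fold.
Codon 4 TGT (Cys): third position 2-fold.
Codon 5 GGC (Gly): third position 4-fold.
Codon 6 TCT (Ser): third position 4-fold.
Codon 7 GGG (Gly): third position 4-fold.
Four-fold degenerate third positions: 6.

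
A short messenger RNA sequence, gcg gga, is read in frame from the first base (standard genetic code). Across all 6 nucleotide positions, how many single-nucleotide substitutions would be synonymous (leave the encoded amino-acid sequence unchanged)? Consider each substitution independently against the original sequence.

Codon 1 (GCG, Ala): 3 synonymous substitutions.
Codon 2 (GGA, Gly): 3 synonymous substitutions.
Total: 3 + 3 = 6.

6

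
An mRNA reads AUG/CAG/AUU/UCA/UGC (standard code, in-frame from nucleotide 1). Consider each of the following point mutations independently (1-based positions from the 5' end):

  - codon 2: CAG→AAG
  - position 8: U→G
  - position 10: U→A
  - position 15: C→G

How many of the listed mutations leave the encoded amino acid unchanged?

0

Codon 2: CAG (Gln) → AAG (Lys) — missense.
Codon 3: AUU (Ile) → AGU (Ser) — missense.
Codon 4: UCA (Ser) → ACA (Thr) — missense.
Codon 5: UGC (Cys) → UGG (Trp) — missense.
Synonymous: 0 of 4.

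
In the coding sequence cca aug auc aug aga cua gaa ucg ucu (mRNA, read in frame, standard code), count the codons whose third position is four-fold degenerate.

4

Codon 1 CCA (Pro): third position 4-fold.
Codon 2 AUG (Met): third position 1-fold.
Codon 3 AUC (Ile): third position 3-fold.
Codon 4 AUG (Met): third position 1-fold.
Codon 5 AGA (Arg): third position 2-fold.
Codon 6 CUA (Leu): third position 4-fold.
Codon 7 GAA (Glu): third position 2-fold.
Codon 8 UCG (Ser): third position 4-fold.
Codon 9 UCU (Ser): third position 4-fold.
Four-fold degenerate third positions: 4.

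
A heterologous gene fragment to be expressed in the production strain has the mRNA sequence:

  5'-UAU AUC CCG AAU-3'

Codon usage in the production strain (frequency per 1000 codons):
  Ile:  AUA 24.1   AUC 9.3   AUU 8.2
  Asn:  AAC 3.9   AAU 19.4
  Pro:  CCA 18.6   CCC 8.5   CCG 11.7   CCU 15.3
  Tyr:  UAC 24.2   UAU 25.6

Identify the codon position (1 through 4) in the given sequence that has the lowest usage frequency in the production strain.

2

Codon 1 UAU (Tyr): 25.6 per 1000.
Codon 2 AUC (Ile): 9.3 per 1000.
Codon 3 CCG (Pro): 11.7 per 1000.
Codon 4 AAU (Asn): 19.4 per 1000.
Lowest frequency is 9.3 at codon 2.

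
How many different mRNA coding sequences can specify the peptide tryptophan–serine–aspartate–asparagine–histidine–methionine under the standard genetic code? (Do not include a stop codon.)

48

Trp: 1 codon.
Ser: 6 codons.
Asp: 2 codons.
Asn: 2 codons.
His: 2 codons.
Met: 1 codon.
1 × 6 × 2 × 2 × 2 × 1 = 48.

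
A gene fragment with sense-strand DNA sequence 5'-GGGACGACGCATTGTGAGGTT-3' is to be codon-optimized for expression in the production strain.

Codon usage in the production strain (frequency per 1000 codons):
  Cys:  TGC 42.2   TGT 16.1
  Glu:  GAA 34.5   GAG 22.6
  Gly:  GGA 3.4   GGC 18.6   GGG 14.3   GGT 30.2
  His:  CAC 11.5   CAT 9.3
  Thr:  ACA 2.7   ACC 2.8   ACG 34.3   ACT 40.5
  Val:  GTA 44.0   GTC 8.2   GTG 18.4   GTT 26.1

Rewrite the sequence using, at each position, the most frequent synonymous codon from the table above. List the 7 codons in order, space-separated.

Codon 1 (Gly): best is GGT at 30.2.
Codon 2 (Thr): best is ACT at 40.5.
Codon 3 (Thr): best is ACT at 40.5.
Codon 4 (His): best is CAC at 11.5.
Codon 5 (Cys): best is TGC at 42.2.
Codon 6 (Glu): best is GAA at 34.5.
Codon 7 (Val): best is GTA at 44.0.

GGT ACT ACT CAC TGC GAA GTA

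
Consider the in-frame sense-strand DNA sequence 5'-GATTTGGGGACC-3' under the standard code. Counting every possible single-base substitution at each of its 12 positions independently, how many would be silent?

9

Codon 1 (GAT, Asp): 1 synonymous substitution.
Codon 2 (TTG, Leu): 2 synonymous substitutions.
Codon 3 (GGG, Gly): 3 synonymous substitutions.
Codon 4 (ACC, Thr): 3 synonymous substitutions.
Total: 1 + 2 + 3 + 3 = 9.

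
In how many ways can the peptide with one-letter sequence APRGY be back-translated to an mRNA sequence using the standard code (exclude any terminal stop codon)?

768

Ala: 4 codons.
Pro: 4 codons.
Arg: 6 codons.
Gly: 4 codons.
Tyr: 2 codons.
4 × 4 × 6 × 4 × 2 = 768.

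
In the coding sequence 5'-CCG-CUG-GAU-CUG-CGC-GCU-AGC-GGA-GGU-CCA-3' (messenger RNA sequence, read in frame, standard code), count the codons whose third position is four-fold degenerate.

Codon 1 CCG (Pro): third position 4-fold.
Codon 2 CUG (Leu): third position 4-fold.
Codon 3 GAU (Asp): third position 2-fold.
Codon 4 CUG (Leu): third position 4-fold.
Codon 5 CGC (Arg): third position 4-fold.
Codon 6 GCU (Ala): third position 4-fold.
Codon 7 AGC (Ser): third position 2-fold.
Codon 8 GGA (Gly): third position 4-fold.
Codon 9 GGU (Gly): third position 4-fold.
Codon 10 CCA (Pro): third position 4-fold.
Four-fold degenerate third positions: 8.

8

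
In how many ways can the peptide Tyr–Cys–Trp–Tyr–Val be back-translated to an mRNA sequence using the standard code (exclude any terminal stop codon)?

32

Tyr: 2 codons.
Cys: 2 codons.
Trp: 1 codon.
Tyr: 2 codons.
Val: 4 codons.
2 × 2 × 1 × 2 × 4 = 32.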